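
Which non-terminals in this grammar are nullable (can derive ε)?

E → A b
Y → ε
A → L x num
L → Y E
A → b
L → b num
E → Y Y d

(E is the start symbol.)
A non-terminal is nullable if it can derive ε (the empty string): either it has an ε-production, or it has a production whose right-hand side consists entirely of nullable non-terminals.

ε-productions: Y → ε
So Y is immediately nullable.
No further non-terminal can be added: every production for the remaining non-terminals contains a terminal or a non-nullable non-terminal.
Nullable = { 'Y' }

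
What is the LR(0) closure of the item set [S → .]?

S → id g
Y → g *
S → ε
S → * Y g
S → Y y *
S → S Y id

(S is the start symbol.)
Start with: [S → .]
The dot is at the end, so nothing is added.

CLOSURE = { [S → .] }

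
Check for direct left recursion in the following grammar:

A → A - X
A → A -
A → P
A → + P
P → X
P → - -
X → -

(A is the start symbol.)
Yes, A is left-recursive

A → A - X: LEFT RECURSIVE (starts with A)
A → A -: LEFT RECURSIVE (starts with A)
A → P: starts with P
A → + P: starts with '+'
P → X: starts with X
P → - -: starts with '-'
X → -: starts with '-'

The grammar has direct left recursion on: A.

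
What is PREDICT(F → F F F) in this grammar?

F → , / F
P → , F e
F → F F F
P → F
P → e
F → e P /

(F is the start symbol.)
{ ',', 'e' }

PREDICT(F → F F F) = (FIRST(RHS) \ {ε}) ∪ (FOLLOW(F) if ε ∈ FIRST(RHS), i.e. RHS ⇒* ε)
FIRST(F) = { ',', 'e' }
FIRST(F F F) = { ',', 'e' }
ε ∉ FIRST(F F F), so FOLLOW(F) is not added.
PREDICT(F → F F F) = { ',', 'e' }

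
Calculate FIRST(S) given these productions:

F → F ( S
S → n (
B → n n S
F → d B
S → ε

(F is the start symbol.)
From S → n (:
  - n is a terminal: add 'n' and stop
From S → ε:
  - ε-production, so ε ∈ FIRST(S)

Collecting: FIRST(S) = { 'n', ε }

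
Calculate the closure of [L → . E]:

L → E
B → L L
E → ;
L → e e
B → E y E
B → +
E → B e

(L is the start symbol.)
Start with: [L → . E]
  [L → . E] has the dot before E: add [E → . ;], [E → . B e]
  [E → . B e] has the dot before B: add [B → . L L], [B → . E y E], [B → . +]
  [B → . L L] has the dot before L: add [L → . e e]
No further items can be added.

CLOSURE = { [B → . +], [B → . E y E], [B → . L L], [E → . ;], [E → . B e], [L → . E], [L → . e e] }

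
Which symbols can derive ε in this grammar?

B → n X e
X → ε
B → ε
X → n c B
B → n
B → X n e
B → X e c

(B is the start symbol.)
{ 'B', 'X' }

ε-productions: X → ε, B → ε
So X, B are immediately nullable.
Every non-terminal is now nullable.
Nullable = { 'B', 'X' }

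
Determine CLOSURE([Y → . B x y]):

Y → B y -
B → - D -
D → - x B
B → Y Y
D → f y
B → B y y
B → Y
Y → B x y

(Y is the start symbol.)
{ [B → . - D -], [B → . B y y], [B → . Y Y], [B → . Y], [Y → . B x y], [Y → . B y -] }

Start with: [Y → . B x y]
  [Y → . B x y] has the dot before B: add [B → . - D -], [B → . Y Y], [B → . B y y], [B → . Y]
  [B → . Y Y] has the dot before Y: add [Y → . B y -]
No further items can be added.

CLOSURE = { [B → . - D -], [B → . B y y], [B → . Y Y], [B → . Y], [Y → . B x y], [Y → . B y -] }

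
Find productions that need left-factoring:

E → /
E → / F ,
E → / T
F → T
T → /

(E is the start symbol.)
Yes, E has productions with common prefix '/'

Left-factoring is needed when two productions for the same non-terminal
share a common prefix on the right-hand side.

Productions for E:
  E → /
  E → / F ,
  E → / T

Found common prefix '/' in productions for E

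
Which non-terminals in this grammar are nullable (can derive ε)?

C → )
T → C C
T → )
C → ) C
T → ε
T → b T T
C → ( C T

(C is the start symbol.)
{ 'T' }

A non-terminal is nullable if it can derive ε (the empty string): either it has an ε-production, or it has a production whose right-hand side consists entirely of nullable non-terminals.

ε-productions: T → ε
So T is immediately nullable.
No further non-terminal can be added: every production for the remaining non-terminals contains a terminal or a non-nullable non-terminal.
Nullable = { 'T' }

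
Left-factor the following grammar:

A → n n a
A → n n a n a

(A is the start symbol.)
A → n n a A'
A' → ε
A' → n a

Left-factoring transforms A → αβ₁ | αβ₂ into A → αA' and A' → β₁ | β₂
(α is the longest common prefix among the alternatives). Repeat until
no nonterminal has two alternatives with a common prefix.

Round 1: A has alternatives sharing prefix 'n n a'. Introduce A': A → n n a A'
  Add: A' → ε
  Add: A' → n a

No remaining common prefixes — done.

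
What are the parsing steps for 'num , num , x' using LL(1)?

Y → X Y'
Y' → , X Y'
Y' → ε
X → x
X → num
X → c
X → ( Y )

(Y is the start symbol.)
Stack is shown with the top on the left.

Stack     Input            Action
---------------------------------
Y $       num , num , x $  output Y → X Y'
X Y' $    num , num , x $  output X → num
num Y' $  num , num , x $  match 'num'
Y' $      , num , x $      output Y' → , X Y'
, X Y' $  , num , x $      match ','
X Y' $    num , x $        output X → num
num Y' $  num , x $        match 'num'
Y' $      , x $            output Y' → , X Y'
, X Y' $  , x $            match ','
X Y' $    x $              output X → x
x Y' $    x $              match 'x'
Y' $      $                output Y' → ε
$         $                accept

The string is accepted.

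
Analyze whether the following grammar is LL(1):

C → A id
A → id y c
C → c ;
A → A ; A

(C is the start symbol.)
A grammar is LL(1) if for each non-terminal N with multiple productions, the predict sets of those productions are pairwise disjoint, where PREDICT(N → α) = (FIRST(α) \ {ε}) ∪ (FOLLOW(N) if α ⇒* ε).

Relevant sets:
  FIRST(A) = { 'id' }

For C:
  PREDICT(C → A id) = { 'id' }
  PREDICT(C → c ';') = { 'c' }
For A:
  PREDICT(A → id y c) = { 'id' }
  PREDICT(A → A ';' A) = { 'id' }

Conflict found: Predict set conflict for A: { 'id' }
The grammar is NOT LL(1).

Answer: No. Predict set conflict for A: { 'id' }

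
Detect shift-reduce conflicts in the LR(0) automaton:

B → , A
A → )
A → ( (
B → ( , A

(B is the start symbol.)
No shift-reduce conflicts

A shift-reduce conflict occurs when an LR(0) state has both:
  - a complete (reduce) item [A → α .] (dot at the end), and
  - a shift item [B → β . c γ] (dot before a terminal).

Augment with B' → B and build the canonical LR(0) collection (I0 = CLOSURE({[B' → . B]}), then GOTO on every symbol after a dot until no new states appear). It has 10 states:
  I0: { [B → . ( , A], [B → . , A], [B' → . B] }  — shift
  I1: { [B → ( . , A] }  — shift
  I2: { [A → . ( (], [A → . )], [B → , . A] }  — shift
  I3: { [B' → B .] }  — accept
  I4: { [A → ( . (] }  — shift
  I5: { [A → ) .] }  — reduce
  I6: { [B → , A .] }  — reduce
  I7: { [A → ( ( .] }  — reduce
  I8: { [A → . ( (], [A → . )], [B → ( , . A] }  — shift
  I9: { [B → ( , A .] }  — reduce

No state contains both a complete item and a shift item.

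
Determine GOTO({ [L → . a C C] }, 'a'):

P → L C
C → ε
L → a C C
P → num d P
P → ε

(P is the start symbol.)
GOTO(I, 'a') = CLOSURE({ [A → αX.β] : [A → α.Xβ] ∈ I, X = 'a' })

Items with dot before 'a', with the dot advanced:
  [L → . a C C] → [L → a . C C]
Closure of the advanced items:
  [L → a . C C] has the dot before C: add [C → .]

GOTO = { [C → .], [L → a . C C] }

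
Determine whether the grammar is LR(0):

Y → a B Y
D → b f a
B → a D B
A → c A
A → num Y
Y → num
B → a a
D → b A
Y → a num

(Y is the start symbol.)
Yes, the grammar is LR(0)

A grammar is LR(0) if no state in the canonical LR(0) collection has:
  - both a shift item (dot before a terminal) and a complete item (shift-reduce conflict), or
  - two or more complete items (reduce-reduce conflict; the accept item [Y' → Y .] counts as a complete item here).

Augment with Y' → Y and build the canonical LR(0) collection (I0 = CLOSURE({[Y' → . Y]}), then GOTO on every symbol after a dot until no new states appear). It has 19 states:
  I0: { [Y → . a B Y], [Y → . a num], [Y → . num], [Y' → . Y] }  — shift
  I1: { [Y' → Y .] }  — accept
  I2: { [B → . a D B], [B → . a a], [Y → a . B Y], [Y → a . num] }  — shift
  I3: { [Y → num .] }  — reduce
  I4: { [Y → . a B Y], [Y → . a num], [Y → . num], [Y → a B . Y] }  — shift
  I5: { [B → a . D B], [B → a . a], [D → . b A], [D → . b f a] }  — shift
  I6: { [Y → a num .] }  — reduce
  I7: { [B → . a D B], [B → . a a], [B → a D . B] }  — shift
  I8: { [B → a a .] }  — reduce
  I9: { [A → . c A], [A → . num Y], [D → b . A], [D → b . f a] }  — shift
  I10: { [D → b A .] }  — reduce
  I11: { [A → . c A], [A → . num Y], [A → c . A] }  — shift
  I12: { [D → b f . a] }  — shift
  I13: { [A → num . Y], [Y → . a B Y], [Y → . a num], [Y → . num] }  — shift
  I14: { [A → num Y .] }  — reduce
  I15: { [D → b f a .] }  — reduce
  I16: { [A → c A .] }  — reduce
  I17: { [B → a D B .] }  — reduce
  I18: { [Y → a B Y .] }  — reduce

Every state is either a pure shift/goto state or contains exactly one complete item and nothing to shift — no conflicts. The grammar is LR(0).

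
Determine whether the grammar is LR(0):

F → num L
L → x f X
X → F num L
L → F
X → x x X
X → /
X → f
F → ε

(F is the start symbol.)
No. Shift-reduce conflict between [F → .] and [F → . num L]

Augment with F' → F and build the canonical LR(0) collection (I0 = CLOSURE({[F' → . F]}), then GOTO on every symbol after a dot until no new states appear). It has 16 states:
  I0: { [F → . num L], [F → .], [F' → . F] }  — shift, reduce
  I1: { [F' → F .] }  — accept
  I2: { [F → . num L], [F → .], [F → num . L], [L → . F], [L → . x f X] }  — shift, reduce
  I3: { [L → F .] }  — reduce
  I4: { [F → num L .] }  — reduce
  I5: { [L → x . f X] }  — shift
  I6: { [F → . num L], [F → .], [L → x f . X], [X → . /], [X → . F num L], [X → . f], [X → . x x X] }  — shift, reduce
  I7: { [X → / .] }  — reduce
  I8: { [X → F . num L] }  — shift
  I9: { [L → x f X .] }  — reduce
  I10: { [X → f .] }  — reduce
  I11: { [X → x . x X] }  — shift
  I12: { [F → . num L], [F → .], [X → . /], [X → . F num L], [X → . f], [X → . x x X], [X → x x . X] }  — shift, reduce
  I13: { [X → x x X .] }  — reduce
  I14: { [F → . num L], [F → .], [L → . F], [L → . x f X], [X → F num . L] }  — shift, reduce
  I15: { [X → F num L .] }  — reduce

Conflict in state I0:
  Shift-reduce conflict between [F → .] and [F → . num L]
So the grammar is NOT LR(0).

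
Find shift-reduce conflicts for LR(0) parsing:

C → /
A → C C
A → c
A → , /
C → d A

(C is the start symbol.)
No shift-reduce conflicts

A shift-reduce conflict occurs when an LR(0) state has both:
  - a complete (reduce) item [A → α .] (dot at the end), and
  - a shift item [B → β . c γ] (dot before a terminal).

Augment with C' → C and build the canonical LR(0) collection (I0 = CLOSURE({[C' → . C]}), then GOTO on every symbol after a dot until no new states appear). It has 10 states:
  I0: { [C → . /], [C → . d A], [C' → . C] }  — shift
  I1: { [C → / .] }  — reduce
  I2: { [C' → C .] }  — accept
  I3: { [A → . , /], [A → . C C], [A → . c], [C → . /], [C → . d A], [C → d . A] }  — shift
  I4: { [A → , . /] }  — shift
  I5: { [C → d A .] }  — reduce
  I6: { [A → C . C], [C → . /], [C → . d A] }  — shift
  I7: { [A → c .] }  — reduce
  I8: { [A → C C .] }  — reduce
  I9: { [A → , / .] }  — reduce

No state contains both a complete item and a shift item.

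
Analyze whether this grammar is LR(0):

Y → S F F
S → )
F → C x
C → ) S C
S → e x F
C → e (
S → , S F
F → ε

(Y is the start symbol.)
A grammar is LR(0) if no state in the canonical LR(0) collection has:
  - both a shift item (dot before a terminal) and a complete item (shift-reduce conflict), or
  - two or more complete items (reduce-reduce conflict; the accept item [Y' → Y .] counts as a complete item here).

Augment with Y' → Y and build the canonical LR(0) collection (I0 = CLOSURE({[Y' → . Y]}), then GOTO on every symbol after a dot until no new states appear). It has 19 states:
  I0: { [S → . )], [S → . , S F], [S → . e x F], [Y → . S F F], [Y' → . Y] }  — shift
  I1: { [S → ) .] }  — reduce
  I2: { [S → , . S F], [S → . )], [S → . , S F], [S → . e x F] }  — shift
  I3: { [C → . ) S C], [C → . e (], [F → . C x], [F → .], [Y → S . F F] }  — shift, reduce
  I4: { [Y' → Y .] }  — accept
  I5: { [S → e . x F] }  — shift
  I6: { [C → . ) S C], [C → . e (], [F → . C x], [F → .], [S → e x . F] }  — shift, reduce
  I7: { [C → ) . S C], [S → . )], [S → . , S F], [S → . e x F] }  — shift
  I8: { [F → C . x] }  — shift
  I9: { [S → e x F .] }  — reduce
  I10: { [C → e . (] }  — shift
  I11: { [C → e ( .] }  — reduce
  I12: { [F → C x .] }  — reduce
  I13: { [C → ) S . C], [C → . ) S C], [C → . e (] }  — shift
  I14: { [C → ) S C .] }  — reduce
  I15: { [C → . ) S C], [C → . e (], [F → . C x], [F → .], [Y → S F . F] }  — shift, reduce
  I16: { [Y → S F F .] }  — reduce
  I17: { [C → . ) S C], [C → . e (], [F → . C x], [F → .], [S → , S . F] }  — shift, reduce
  I18: { [S → , S F .] }  — reduce

Conflict in state I3:
  Shift-reduce conflict between [F → .] and [C → . ) S C]
So the grammar is NOT LR(0).

Answer: No. Shift-reduce conflict between [F → .] and [C → . ) S C]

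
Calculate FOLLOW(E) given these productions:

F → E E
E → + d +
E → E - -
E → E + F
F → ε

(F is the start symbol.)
To compute FOLLOW(E), find every occurrence of E on a right-hand side N → α E β: add FIRST(β) \ {ε}, and if β is empty or nullable also add FOLLOW(N). Iterate to a fixed point.

In F → E E: E is followed by E, add FIRST(E) \ {ε} = { '+' }
In F → E E: E is at the end, add FOLLOW(F)
In E → E - -: E is followed by '-' '-', add FIRST('-' '-') \ {ε} = { '-' }
In E → E + F: E is followed by '+' F, add FIRST('+' F) \ {ε} = { '+' }

The FOLLOW sets referred to above (computed the same way, to a fixed point):
  FOLLOW(F) = { $, '+', '-' }

Taking the union: FOLLOW(E) = { $, '+', '-' }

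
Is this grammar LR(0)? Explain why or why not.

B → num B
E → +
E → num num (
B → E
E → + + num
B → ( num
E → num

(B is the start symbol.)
A grammar is LR(0) if no state in the canonical LR(0) collection has:
  - both a shift item (dot before a terminal) and a complete item (shift-reduce conflict), or
  - two or more complete items (reduce-reduce conflict; the accept item [B' → B .] counts as a complete item here).

Augment with B' → B and build the canonical LR(0) collection (I0 = CLOSURE({[B' → . B]}), then GOTO on every symbol after a dot until no new states appear). It has 12 states:
  I0: { [B → . ( num], [B → . E], [B → . num B], [B' → . B], [E → . + + num], [E → . +], [E → . num num (], [E → . num] }  — shift
  I1: { [B → ( . num] }  — shift
  I2: { [E → + . + num], [E → + .] }  — shift, reduce
  I3: { [B' → B .] }  — accept
  I4: { [B → E .] }  — reduce
  I5: { [B → . ( num], [B → . E], [B → . num B], [B → num . B], [E → . + + num], [E → . +], [E → . num num (], [E → . num], [E → num . num (], [E → num .] }  — shift, reduce
  I6: { [B → num B .] }  — reduce
  I7: { [B → . ( num], [B → . E], [B → . num B], [B → num . B], [E → . + + num], [E → . +], [E → . num num (], [E → . num], [E → num . num (], [E → num .], [E → num num . (] }  — shift, reduce
  I8: { [B → ( . num], [E → num num ( .] }  — shift, reduce
  I9: { [B → ( num .] }  — reduce
  I10: { [E → + + . num] }  — shift
  I11: { [E → + + num .] }  — reduce

Conflict in state I2:
  Shift-reduce conflict between [E → + .] and [E → + . + num]
So the grammar is NOT LR(0).

Answer: No. Shift-reduce conflict between [E → + .] and [E → + . + num]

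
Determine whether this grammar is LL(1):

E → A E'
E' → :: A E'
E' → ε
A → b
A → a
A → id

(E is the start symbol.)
A grammar is LL(1) if for each non-terminal N with multiple productions, the predict sets of those productions are pairwise disjoint, where PREDICT(N → α) = (FIRST(α) \ {ε}) ∪ (FOLLOW(N) if α ⇒* ε).

Relevant sets:
  FOLLOW(E') = { $ }

For E':
  PREDICT(E' → :: A E') = { '::' }
  PREDICT(E' → ε) = { $ }
For A:
  PREDICT(A → b) = { 'b' }
  PREDICT(A → a) = { 'a' }
  PREDICT(A → id) = { 'id' }
E has a single production, so nothing to check there.

All predict sets are disjoint. The grammar IS LL(1).

Answer: Yes, the grammar is LL(1).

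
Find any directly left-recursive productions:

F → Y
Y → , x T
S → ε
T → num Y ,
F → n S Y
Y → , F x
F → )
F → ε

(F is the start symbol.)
Direct left recursion occurs when N → N α for some non-terminal N (the right-hand side begins with the left-hand side itself).

F → Y: starts with Y
Y → , x T: starts with ','
S → ε: starts with ε
T → num Y ,: starts with num
F → n S Y: starts with n
Y → , F x: starts with ','
F → ): starts with ')'
F → ε: starts with ε

No direct left recursion found.

Answer: No direct left recursion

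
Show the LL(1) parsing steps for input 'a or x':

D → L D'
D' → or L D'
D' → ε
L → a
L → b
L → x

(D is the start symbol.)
LL(1) parsing maintains a stack (initially the start symbol over $) and the input. At each step: if the stack top is a terminal, match it against the current input token; if it is a non-terminal N, replace it with the RHS of M[N, lookahead] (the unique production whose predict set contains the lookahead).

Stack is shown with the top on the left.

Stack      Input     Action
---------------------------
D $        a or x $  output D → L D'
L D' $     a or x $  output L → a
a D' $     a or x $  match 'a'
D' $       or x $    output D' → or L D'
or L D' $  or x $    match 'or'
L D' $     x $       output L → x
x D' $     x $       match 'x'
D' $       $         output D' → ε
$          $         accept

The string is accepted.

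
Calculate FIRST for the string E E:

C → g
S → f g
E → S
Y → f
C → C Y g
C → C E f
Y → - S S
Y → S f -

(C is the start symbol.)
FIRST sets of the non-terminals involved (from the grammar, by fixed-point iteration):
  FIRST(E) = { 'f' }

To compute FIRST(E E), process the symbols left to right:
Symbol E is a non-terminal. Add FIRST(E) \ {ε} = { 'f' }
E is not nullable (ε ∉ FIRST(E)), so stop here.
FIRST(E E) = { 'f' }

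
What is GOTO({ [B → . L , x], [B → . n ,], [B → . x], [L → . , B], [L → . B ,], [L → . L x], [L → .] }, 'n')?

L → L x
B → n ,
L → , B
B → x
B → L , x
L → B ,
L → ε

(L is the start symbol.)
{ [B → n . ,] }

GOTO(I, 'n') = CLOSURE({ [A → αX.β] : [A → α.Xβ] ∈ I, X = 'n' })

Items with dot before 'n', with the dot advanced:
  [B → . n ,] → [B → n . ,]
Closure adds nothing (no advanced item has the dot before a non-terminal).

GOTO = { [B → n . ,] }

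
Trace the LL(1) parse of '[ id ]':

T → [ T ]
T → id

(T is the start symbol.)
LL(1) parsing maintains a stack (initially the start symbol over $) and the input. At each step: if the stack top is a terminal, match it against the current input token; if it is a non-terminal N, replace it with the RHS of M[N, lookahead] (the unique production whose predict set contains the lookahead).

Stack is shown with the top on the left.

Stack    Input     Action
-------------------------
T $      [ id ] $  output T → [ T ]
[ T ] $  [ id ] $  match '['
T ] $    id ] $    output T → id
id ] $   id ] $    match 'id'
] $      ] $       match ']'
$        $         accept

The string is accepted.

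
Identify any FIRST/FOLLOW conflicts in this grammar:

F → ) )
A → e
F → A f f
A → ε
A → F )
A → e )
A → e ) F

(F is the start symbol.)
Yes. A → F ')' with FOLLOW(A) on { 'f' }

A FIRST/FOLLOW conflict occurs when a non-terminal N has a nullable alternative N → β (β ⇒* ε) and another alternative N → α with FIRST(α) ∩ FOLLOW(N) ≠ ∅: on such a lookahead the parser cannot decide between expanding α and letting N vanish via β.

Nullable non-terminals: A.
FIRST sets used below: FIRST(F) = { ')', 'e', 'f' }

A: nullable alternative(s) A → ε; FOLLOW(A) = { 'f' }
  A → e: FIRST \ {ε} = { 'e' } — disjoint from FOLLOW(A)
  A → ε: FIRST \ {ε} = { } — this is the only nullable alternative, skip
  A → F ): FIRST \ {ε} = { ')', 'e', 'f' } — overlaps FOLLOW(A) on { 'f' }: CONFLICT
  A → e ): FIRST \ {ε} = { 'e' } — disjoint from FOLLOW(A)
  A → e ) F: FIRST \ {ε} = { 'e' } — disjoint from FOLLOW(A)

F has no nullable alternative, so no FIRST/FOLLOW check is needed there.

So the grammar has 1 FIRST/FOLLOW conflict (marked CONFLICT above).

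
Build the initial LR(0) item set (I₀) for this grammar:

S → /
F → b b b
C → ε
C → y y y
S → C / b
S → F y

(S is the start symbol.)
First, augment the grammar with S' → S
I₀ = CLOSURE({ [S' → . S] }):
  [S' → . S] has the dot before S: add [S → . /], [S → . C / b], [S → . F y]
  [S → . C / b] has the dot before C: add [C → .], [C → . y y y]
  [S → . F y] has the dot before F: add [F → . b b b]
No further items can be added.

I₀ = { [C → . y y y], [C → .], [F → . b b b], [S → . /], [S → . C / b], [S → . F y], [S' → . S] }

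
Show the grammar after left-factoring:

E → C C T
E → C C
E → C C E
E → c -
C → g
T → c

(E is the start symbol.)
Left-factoring transforms A → αβ₁ | αβ₂ into A → αA' and A' → β₁ | β₂
(α is the longest common prefix among the alternatives). Repeat until
no nonterminal has two alternatives with a common prefix.

Round 1: E has alternatives sharing prefix 'C C'. Introduce E': E → C C E'
  Add: E' → T
  Add: E' → ε
  Add: E' → E

No remaining common prefixes — done.

Resulting grammar:
E → C C E'
E' → T
E' → ε
E' → E
E → c -
C → g
T → c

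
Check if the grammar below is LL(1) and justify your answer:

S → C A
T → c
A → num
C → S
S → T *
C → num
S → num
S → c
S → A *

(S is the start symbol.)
Relevant sets:
  FIRST(C) = { 'c', 'num' }
  FIRST(T) = { 'c' }
  FIRST(A) = { 'num' }
  FIRST(S) = { 'c', 'num' }

For S:
  PREDICT(S → C A) = { 'c', 'num' }
  PREDICT(S → T '*') = { 'c' }
  PREDICT(S → num) = { 'num' }
  PREDICT(S → c) = { 'c' }
  PREDICT(S → A '*') = { 'num' }
For C:
  PREDICT(C → S) = { 'c', 'num' }
  PREDICT(C → num) = { 'num' }
T, A have a single production, so nothing to check there.

Conflict found: Predict set conflict for S: { 'c' }
The grammar is NOT LL(1).

Answer: No. Predict set conflict for S: { 'c' }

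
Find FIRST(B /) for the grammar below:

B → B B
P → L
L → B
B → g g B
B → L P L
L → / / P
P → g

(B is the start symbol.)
FIRST sets of the non-terminals involved (from the grammar, by fixed-point iteration):
  FIRST(B) = { '/', 'g' }

To compute FIRST(B /), process the symbols left to right:
Symbol B is a non-terminal. Add FIRST(B) \ {ε} = { '/', 'g' }
B is not nullable (ε ∉ FIRST(B)), so stop here.
FIRST(B /) = { '/', 'g' }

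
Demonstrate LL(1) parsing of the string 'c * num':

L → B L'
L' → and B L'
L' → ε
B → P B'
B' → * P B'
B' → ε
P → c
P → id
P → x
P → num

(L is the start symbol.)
Stack is shown with the top on the left.

Stack        Input      Action
------------------------------
L $          c * num $  output L → B L'
B L' $       c * num $  output B → P B'
P B' L' $    c * num $  output P → c
c B' L' $    c * num $  match 'c'
B' L' $      * num $    output B' → * P B'
* P B' L' $  * num $    match '*'
P B' L' $    num $      output P → num
num B' L' $  num $      match 'num'
B' L' $      $          output B' → ε
L' $         $          output L' → ε
$            $          accept

The string is accepted.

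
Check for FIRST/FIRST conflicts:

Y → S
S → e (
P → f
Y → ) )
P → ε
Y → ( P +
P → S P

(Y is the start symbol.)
A FIRST/FIRST conflict occurs when two productions N → α and N → β for the same non-terminal have FIRST(α) ∩ FIRST(β) ≠ ∅ (with ε ∈ FIRST of a nullable right-hand side, so two nullable alternatives also conflict).

FIRST sets of the non-terminals at (or reachable through a nullable prefix from) the front of some alternative:
  FIRST(S) = { 'e' }

Productions for Y:
  Y → S: FIRST = { 'e' }
  Y → ) ): FIRST = { ')' }
  Y → ( P +: FIRST = { '(' }
Productions for P:
  P → f: FIRST = { 'f' }
  P → ε: FIRST = { ε }
  P → S P: FIRST = { 'e' }
S has only one production, so no FIRST/FIRST conflict is possible there.

All alternatives of each non-terminal have pairwise disjoint FIRST sets.

Answer: No FIRST/FIRST conflicts.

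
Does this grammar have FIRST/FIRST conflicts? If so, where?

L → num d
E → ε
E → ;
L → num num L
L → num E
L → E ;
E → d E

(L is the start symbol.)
FIRST sets of the non-terminals at (or reachable through a nullable prefix from) the front of some alternative:
  FIRST(E) = { ';', 'd', ε }

Productions for L:
  L → num d: FIRST = { 'num' }
  L → num num L: FIRST = { 'num' }
  L → num E: FIRST = { 'num' }
  L → E ;: FIRST = { ';', 'd' }
Productions for E:
  E → ε: FIRST = { ε }
  E → ;: FIRST = { ';' }
  E → d E: FIRST = { 'd' }

Conflict for L: L → num d and L → num num L
  Overlap: { 'num' }
Conflict for L: L → num d and L → num E
  Overlap: { 'num' }
Conflict for L: L → num num L and L → num E
  Overlap: { 'num' }

Answer: Yes. L → num d / L → num num L on { 'num' }; L → num d / L → num E on { 'num' }; L → num num L / L → num E on { 'num' }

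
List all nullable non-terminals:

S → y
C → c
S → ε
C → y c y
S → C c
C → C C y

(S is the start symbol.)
{ 'S' }

ε-productions: S → ε
So S is immediately nullable.
No further non-terminal can be added: every production for the remaining non-terminals contains a terminal or a non-nullable non-terminal.
Nullable = { 'S' }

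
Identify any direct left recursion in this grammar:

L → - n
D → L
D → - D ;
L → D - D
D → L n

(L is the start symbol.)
No direct left recursion

Direct left recursion occurs when N → N α for some non-terminal N (the right-hand side begins with the left-hand side itself).

L → - n: starts with '-'
D → L: starts with L
D → - D ;: starts with '-'
L → D - D: starts with D
D → L n: starts with L

No direct left recursion found.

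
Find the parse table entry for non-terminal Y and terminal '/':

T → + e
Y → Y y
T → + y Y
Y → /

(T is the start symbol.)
To find M[Y, '/'], we find productions for Y where '/' is in the predict set (PREDICT(N → α) = (FIRST(α) \ {ε}) ∪ (FOLLOW(N) if α ⇒* ε)).

Relevant sets:
  FIRST(Y) = { '/' }

Y → Y y: PREDICT = { '/' }
  '/' is in predict set, so this production goes in M[Y, '/']
Y → /: PREDICT = { '/' }
  '/' is in predict set, so this production goes in M[Y, '/']

M[Y, '/'] = Y → Y y, Y → /  (a multiply-defined cell — the grammar is not LL(1))

Answer: Y → Y y, Y → /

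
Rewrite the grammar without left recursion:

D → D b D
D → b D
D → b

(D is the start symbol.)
D is directly left-recursive. The standard transformation for
  A → A α₁ | ... | A α_m | β₁ | ... | β_n
is
  A  → β₁ A' | ... | β_n A'
  A' → α₁ A' | ... | α_m A' | ε

D → b D becomes D → b D D'
D → b becomes D → b D'
D → D b D becomes D' → b D D'
Add D' → ε

Resulting grammar:
D → b D D'
D → b D'
D' → b D D'
D' → ε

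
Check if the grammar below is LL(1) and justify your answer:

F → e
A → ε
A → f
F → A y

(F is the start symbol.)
Relevant sets:
  FIRST(A) = { 'f', ε }
  FOLLOW(A) = { 'y' }

For F:
  PREDICT(F → e) = { 'e' }
  PREDICT(F → A y) = { 'f', 'y' }
For A:
  PREDICT(A → ε) = { 'y' }
  PREDICT(A → f) = { 'f' }

All predict sets are disjoint. The grammar IS LL(1).

Answer: Yes, the grammar is LL(1).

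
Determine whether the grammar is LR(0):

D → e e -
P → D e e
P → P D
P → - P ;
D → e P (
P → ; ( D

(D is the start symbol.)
A grammar is LR(0) if no state in the canonical LR(0) collection has:
  - both a shift item (dot before a terminal) and a complete item (shift-reduce conflict), or
  - two or more complete items (reduce-reduce conflict; the accept item [D' → D .] counts as a complete item here).

Augment with D' → D and build the canonical LR(0) collection (I0 = CLOSURE({[D' → . D]}), then GOTO on every symbol after a dot until no new states appear). It has 17 states:
  I0: { [D → . e P (], [D → . e e -], [D' → . D] }  — shift
  I1: { [D' → D .] }  — accept
  I2: { [D → . e P (], [D → . e e -], [D → e . P (], [D → e . e -], [P → . - P ;], [P → . ; ( D], [P → . D e e], [P → . P D] }  — shift
  I3: { [D → . e P (], [D → . e e -], [P → - . P ;], [P → . - P ;], [P → . ; ( D], [P → . D e e], [P → . P D] }  — shift
  I4: { [P → ; . ( D] }  — shift
  I5: { [P → D . e e] }  — shift
  I6: { [D → . e P (], [D → . e e -], [D → e P . (], [P → P . D] }  — shift
  I7: { [D → . e P (], [D → . e e -], [D → e . P (], [D → e . e -], [D → e e . -], [P → . - P ;], [P → . ; ( D], [P → . D e e], [P → . P D] }  — shift
  I8: { [D → . e P (], [D → . e e -], [D → e e - .], [P → - . P ;], [P → . - P ;], [P → . ; ( D], [P → . D e e], [P → . P D] }  — shift, reduce
  I9: { [D → . e P (], [D → . e e -], [P → - P . ;], [P → P . D] }  — shift
  I10: { [P → - P ; .] }  — reduce
  I11: { [P → P D .] }  — reduce
  I12: { [D → e P ( .] }  — reduce
  I13: { [P → D e . e] }  — shift
  I14: { [P → D e e .] }  — reduce
  I15: { [D → . e P (], [D → . e e -], [P → ; ( . D] }  — shift
  I16: { [P → ; ( D .] }  — reduce

Conflict in state I8:
  Shift-reduce conflict between [D → e e - .] and [D → . e P (]
So the grammar is NOT LR(0).

Answer: No. Shift-reduce conflict between [D → e e - .] and [D → . e P (]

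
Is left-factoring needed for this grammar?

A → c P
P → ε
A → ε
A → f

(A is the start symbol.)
Left-factoring is needed when two productions for the same non-terminal
share a common prefix on the right-hand side.

Productions for A:
  A → c P
  A → ε
  A → f

No common prefixes found.

Answer: No, left-factoring is not needed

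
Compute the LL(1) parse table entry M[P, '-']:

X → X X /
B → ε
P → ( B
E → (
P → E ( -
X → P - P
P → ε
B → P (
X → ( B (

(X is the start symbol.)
P → ε

To find M[P, '-'], we find productions for P where '-' is in the predict set (PREDICT(N → α) = (FIRST(α) \ {ε}) ∪ (FOLLOW(N) if α ⇒* ε)).

Relevant sets:
  FIRST(E) = { '(' }
  FOLLOW(P) = { $, '(', '-', '/' }

P → ( B: PREDICT = { '(' }
P → E ( -: PREDICT = { '(' }
P → ε: PREDICT = { $, '(', '-', '/' }
  '-' is in predict set, so this production goes in M[P, '-']

M[P, '-'] = P → ε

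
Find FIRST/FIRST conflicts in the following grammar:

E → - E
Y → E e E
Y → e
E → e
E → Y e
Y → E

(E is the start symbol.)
A FIRST/FIRST conflict occurs when two productions N → α and N → β for the same non-terminal have FIRST(α) ∩ FIRST(β) ≠ ∅ (with ε ∈ FIRST of a nullable right-hand side, so two nullable alternatives also conflict).

FIRST sets of the non-terminals at (or reachable through a nullable prefix from) the front of some alternative:
  FIRST(Y) = { '-', 'e' }
  FIRST(E) = { '-', 'e' }

Productions for E:
  E → - E: FIRST = { '-' }
  E → e: FIRST = { 'e' }
  E → Y e: FIRST = { '-', 'e' }
Productions for Y:
  Y → E e E: FIRST = { '-', 'e' }
  Y → e: FIRST = { 'e' }
  Y → E: FIRST = { '-', 'e' }

Conflict for E: E → - E and E → Y e
  Overlap: { '-' }
Conflict for E: E → e and E → Y e
  Overlap: { 'e' }
Conflict for Y: Y → E e E and Y → e
  Overlap: { 'e' }
Conflict for Y: Y → E e E and Y → E
  Overlap: { '-', 'e' }
Conflict for Y: Y → e and Y → E
  Overlap: { 'e' }

Answer: Yes. E → '-' E / E → Y e on { '-' }; E → e / E → Y e on { 'e' }; Y → E e E / Y → e on { 'e' }; Y → E e E / Y → E on { '-', 'e' }; Y → e / Y → E on { 'e' }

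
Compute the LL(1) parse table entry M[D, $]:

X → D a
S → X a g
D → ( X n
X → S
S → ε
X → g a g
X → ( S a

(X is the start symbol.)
Empty (error entry)

To find M[D, $], we find productions for D where $ is in the predict set (PREDICT(N → α) = (FIRST(α) \ {ε}) ∪ (FOLLOW(N) if α ⇒* ε)).

D → ( X n: PREDICT = { '(' }

M[D, $] is empty (no production applies)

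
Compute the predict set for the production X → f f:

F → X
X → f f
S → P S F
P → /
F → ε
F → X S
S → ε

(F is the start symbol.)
PREDICT(X → f f) = (FIRST(RHS) \ {ε}) ∪ (FOLLOW(X) if ε ∈ FIRST(RHS), i.e. RHS ⇒* ε)
FIRST(f f) = { 'f' }
ε ∉ FIRST(f f), so FOLLOW(X) is not added.
PREDICT(X → f f) = { 'f' }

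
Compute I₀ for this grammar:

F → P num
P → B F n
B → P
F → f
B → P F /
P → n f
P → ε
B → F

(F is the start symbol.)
{ [B → . F], [B → . P F /], [B → . P], [F → . P num], [F → . f], [F' → . F], [P → . B F n], [P → . n f], [P → .] }

First, augment the grammar with F' → F
I₀ = CLOSURE({ [F' → . F] }):
  [F' → . F] has the dot before F: add [F → . P num], [F → . f]
  [F → . P num] has the dot before P: add [P → . B F n], [P → . n f], [P → .]
  [P → . B F n] has the dot before B: add [B → . P], [B → . P F /], [B → . F]
No further items can be added.

I₀ = { [B → . F], [B → . P F /], [B → . P], [F → . P num], [F → . f], [F' → . F], [P → . B F n], [P → . n f], [P → .] }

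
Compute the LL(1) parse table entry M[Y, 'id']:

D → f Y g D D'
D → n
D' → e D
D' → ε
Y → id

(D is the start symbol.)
Y → id

To find M[Y, 'id'], we find productions for Y where 'id' is in the predict set (PREDICT(N → α) = (FIRST(α) \ {ε}) ∪ (FOLLOW(N) if α ⇒* ε)).

Y → id: PREDICT = { 'id' }
  'id' is in predict set, so this production goes in M[Y, 'id']

M[Y, 'id'] = Y → id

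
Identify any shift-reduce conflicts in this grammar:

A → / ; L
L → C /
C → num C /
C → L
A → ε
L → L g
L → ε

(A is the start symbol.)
Augment with A' → A and build the canonical LR(0) collection (I0 = CLOSURE({[A' → . A]}), then GOTO on every symbol after a dot until no new states appear). It has 12 states:
  I0: { [A → . / ; L], [A → .], [A' → . A] }  — shift, reduce
  I1: { [A → / . ; L] }  — shift
  I2: { [A' → A .] }  — accept
  I3: { [A → / ; . L], [C → . L], [C → . num C /], [L → . C /], [L → . L g], [L → .] }  — shift, reduce
  I4: { [L → C . /] }  — shift
  I5: { [A → / ; L .], [C → L .], [L → L . g] }  — shift, 2 reduces
  I6: { [C → . L], [C → . num C /], [C → num . C /], [L → . C /], [L → . L g], [L → .] }  — shift, reduce
  I7: { [C → num C . /], [L → C . /] }  — shift
  I8: { [C → L .], [L → L . g] }  — shift, reduce
  I9: { [L → L g .] }  — reduce
  I10: { [C → num C / .], [L → C / .] }  — 2 reduces
  I11: { [L → C / .] }  — reduce

I0 contains reduce item [A → .] and shift item [A → . / ; L] — shift-reduce conflict.
I3 contains reduce item [L → .] and shift item [C → . num C /] — shift-reduce conflict.
I5 contains reduce items [A → / ; L .], [C → L .] and shift item [L → L . g] — shift-reduce conflict.
I6 contains reduce item [L → .] and shift item [C → . num C /] — shift-reduce conflict.
I8 contains reduce item [C → L .] and shift item [L → L . g] — shift-reduce conflict.

Answer: Yes — I0: [A → .] vs [A → . / ; L]; I3: [L → .] vs [C → . num C /]; I5: [A → / ; L .] vs [L → L . g]; I6: [L → .] vs [C → . num C /]; I8: [C → L .] vs [L → L . g]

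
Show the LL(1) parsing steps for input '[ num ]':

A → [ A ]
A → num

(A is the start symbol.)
Stack is shown with the top on the left.

Stack    Input      Action
--------------------------
A $      [ num ] $  output A → [ A ]
[ A ] $  [ num ] $  match '['
A ] $    num ] $    output A → num
num ] $  num ] $    match 'num'
] $      ] $        match ']'
$        $          accept

The string is accepted.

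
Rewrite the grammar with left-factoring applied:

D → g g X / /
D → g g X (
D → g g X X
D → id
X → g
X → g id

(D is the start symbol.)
Left-factoring transforms A → αβ₁ | αβ₂ into A → αA' and A' → β₁ | β₂
(α is the longest common prefix among the alternatives). Repeat until
no nonterminal has two alternatives with a common prefix.

Round 1: D has alternatives sharing prefix 'g g X'. Introduce D': D → g g X D'
  Add: D' → / /
  Add: D' → (
  Add: D' → X

Round 2: X has alternatives sharing prefix 'g'. Introduce X': X → g X'
  Add: X' → ε
  Add: X' → id

No remaining common prefixes — done.

Resulting grammar:
D → g g X D'
D' → / /
D' → (
D' → X
D → id
X → g X'
X' → ε
X' → id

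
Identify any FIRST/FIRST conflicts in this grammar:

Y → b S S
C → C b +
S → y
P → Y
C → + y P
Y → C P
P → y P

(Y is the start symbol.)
Yes. C → C b '+' / C → '+' y P on { '+' }

FIRST sets of the non-terminals at (or reachable through a nullable prefix from) the front of some alternative:
  FIRST(C) = { '+' }
  FIRST(Y) = { '+', 'b' }

Productions for Y:
  Y → b S S: FIRST = { 'b' }
  Y → C P: FIRST = { '+' }
Productions for C:
  C → C b +: FIRST = { '+' }
  C → + y P: FIRST = { '+' }
Productions for P:
  P → Y: FIRST = { '+', 'b' }
  P → y P: FIRST = { 'y' }
S has only one production, so no FIRST/FIRST conflict is possible there.

Conflict for C: C → C b + and C → + y P
  Overlap: { '+' }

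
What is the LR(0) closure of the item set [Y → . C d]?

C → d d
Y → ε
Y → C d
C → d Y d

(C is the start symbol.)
Start with: [Y → . C d]
  [Y → . C d] has the dot before C: add [C → . d d], [C → . d Y d]
No further items can be added.

CLOSURE = { [C → . d Y d], [C → . d d], [Y → . C d] }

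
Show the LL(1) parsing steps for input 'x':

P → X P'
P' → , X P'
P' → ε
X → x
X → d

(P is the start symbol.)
LL(1) parsing maintains a stack (initially the start symbol over $) and the input. At each step: if the stack top is a terminal, match it against the current input token; if it is a non-terminal N, replace it with the RHS of M[N, lookahead] (the unique production whose predict set contains the lookahead).

Stack is shown with the top on the left.

Stack   Input  Action
---------------------
P $     x $    output P → X P'
X P' $  x $    output X → x
x P' $  x $    match 'x'
P' $    $      output P' → ε
$       $      accept

The string is accepted.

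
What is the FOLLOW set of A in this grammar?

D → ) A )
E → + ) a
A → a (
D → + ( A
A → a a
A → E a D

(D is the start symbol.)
{ $, ')' }

To compute FOLLOW(A), find every occurrence of A on a right-hand side N → α A β: add FIRST(β) \ {ε}, and if β is empty or nullable also add FOLLOW(N). Iterate to a fixed point.

In D → ) A ): A is followed by ')', add FIRST(')') \ {ε} = { ')' }
In D → + ( A: A is at the end, add FOLLOW(D)

The FOLLOW sets referred to above (computed the same way, to a fixed point):
  FOLLOW(D) = { $, ')' }

Taking the union: FOLLOW(A) = { $, ')' }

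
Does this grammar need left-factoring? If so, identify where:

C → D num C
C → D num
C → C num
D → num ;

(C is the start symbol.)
Yes, C has productions with common prefix 'D num'

Left-factoring is needed when two productions for the same non-terminal
share a common prefix on the right-hand side.

Productions for C:
  C → D num C
  C → D num
  C → C num

Found common prefix 'D num' in productions for C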